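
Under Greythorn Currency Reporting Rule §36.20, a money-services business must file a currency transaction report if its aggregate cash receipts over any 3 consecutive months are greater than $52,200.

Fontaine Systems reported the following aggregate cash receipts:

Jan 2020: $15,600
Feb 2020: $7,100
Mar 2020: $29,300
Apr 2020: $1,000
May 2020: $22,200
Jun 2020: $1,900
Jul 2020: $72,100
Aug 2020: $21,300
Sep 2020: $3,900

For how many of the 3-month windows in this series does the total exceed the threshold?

4

Jan 2020–Mar 2020: $15,600 + $7,100 + $29,300 = $52,000 (under)
Feb 2020–Apr 2020: $7,100 + $29,300 + $1,000 = $37,400 (under)
Mar 2020–May 2020: $29,300 + $1,000 + $22,200 = $52,500 (over)
Apr 2020–Jun 2020: $1,000 + $22,200 + $1,900 = $25,100 (under)
May 2020–Jul 2020: $22,200 + $1,900 + $72,100 = $96,200 (over)
Jun 2020–Aug 2020: $1,900 + $72,100 + $21,300 = $95,300 (over)
Jul 2020–Sep 2020: $72,100 + $21,300 + $3,900 = $97,300 (over)
4 windows exceed the threshold.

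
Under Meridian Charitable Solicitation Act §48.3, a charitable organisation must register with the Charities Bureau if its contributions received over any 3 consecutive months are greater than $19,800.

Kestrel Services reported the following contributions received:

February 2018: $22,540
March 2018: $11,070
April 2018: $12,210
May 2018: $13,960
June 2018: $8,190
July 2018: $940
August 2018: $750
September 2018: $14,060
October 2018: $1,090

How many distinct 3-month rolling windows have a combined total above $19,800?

February 2018–April 2018: $22,540 + $11,070 + $12,210 = $45,820 (over)
March 2018–May 2018: $11,070 + $12,210 + $13,960 = $37,240 (over)
April 2018–June 2018: $12,210 + $13,960 + $8,190 = $34,360 (over)
May 2018–July 2018: $13,960 + $8,190 + $940 = $23,090 (over)
June 2018–August 2018: $8,190 + $940 + $750 = $9,880 (under)
July 2018–September 2018: $940 + $750 + $14,060 = $15,750 (under)
August 2018–October 2018: $750 + $14,060 + $1,090 = $15,900 (under)
4 windows exceed the threshold.

4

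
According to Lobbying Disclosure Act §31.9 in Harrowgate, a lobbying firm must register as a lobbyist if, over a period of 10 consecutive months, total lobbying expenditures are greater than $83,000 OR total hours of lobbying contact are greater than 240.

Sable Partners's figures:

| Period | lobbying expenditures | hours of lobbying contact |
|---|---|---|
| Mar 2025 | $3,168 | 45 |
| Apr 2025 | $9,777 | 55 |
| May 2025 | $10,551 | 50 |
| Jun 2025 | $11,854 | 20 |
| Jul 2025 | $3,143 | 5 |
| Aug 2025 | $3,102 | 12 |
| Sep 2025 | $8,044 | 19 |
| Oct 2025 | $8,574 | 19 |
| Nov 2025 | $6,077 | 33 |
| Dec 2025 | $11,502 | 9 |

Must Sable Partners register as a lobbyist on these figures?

Total lobbying expenditures: $3,168 + $9,777 + $10,551 + $11,854 + $3,143 + $3,102 + $8,044 + $8,574 + $6,077 + $11,502 = $75,792 (≤ $83,000).
Total hours of lobbying contact: 45 + 55 + 50 + 20 + 5 + 12 + 19 + 19 + 33 + 9 = 267 (> 240).
The test is 'or': at least one threshold is exceeded.

Yes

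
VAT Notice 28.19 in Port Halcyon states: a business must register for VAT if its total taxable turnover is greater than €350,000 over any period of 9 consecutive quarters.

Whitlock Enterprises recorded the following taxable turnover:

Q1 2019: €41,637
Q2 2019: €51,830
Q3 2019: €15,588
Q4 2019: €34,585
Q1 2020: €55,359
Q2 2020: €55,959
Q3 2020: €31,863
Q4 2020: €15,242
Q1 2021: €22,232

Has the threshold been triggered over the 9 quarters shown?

Total taxable turnover: €41,637 + €51,830 + €15,588 + €34,585 + €55,359 + €55,959 + €31,863 + €15,242 + €22,232 = €324,295.
€324,295 ≤ €350,000, so the threshold is not exceeded.

No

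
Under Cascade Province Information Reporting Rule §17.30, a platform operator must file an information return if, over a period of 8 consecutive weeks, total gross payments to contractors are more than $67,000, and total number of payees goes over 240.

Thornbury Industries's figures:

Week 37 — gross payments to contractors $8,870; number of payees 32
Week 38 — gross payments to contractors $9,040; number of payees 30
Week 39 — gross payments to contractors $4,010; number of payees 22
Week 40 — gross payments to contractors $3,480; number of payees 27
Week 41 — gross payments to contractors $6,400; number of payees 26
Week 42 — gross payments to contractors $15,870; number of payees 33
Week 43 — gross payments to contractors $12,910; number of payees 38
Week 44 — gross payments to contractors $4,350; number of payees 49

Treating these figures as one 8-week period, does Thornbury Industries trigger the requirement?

No

Total gross payments to contractors: $8,870 + $9,040 + $4,010 + $3,480 + $6,400 + $15,870 + $12,910 + $4,350 = $64,930 (≤ $67,000).
Total number of payees: 32 + 30 + 22 + 27 + 26 + 33 + 38 + 49 = 257 (> 240).
The test is 'and': the rule requires both, and at least one is not exceeded.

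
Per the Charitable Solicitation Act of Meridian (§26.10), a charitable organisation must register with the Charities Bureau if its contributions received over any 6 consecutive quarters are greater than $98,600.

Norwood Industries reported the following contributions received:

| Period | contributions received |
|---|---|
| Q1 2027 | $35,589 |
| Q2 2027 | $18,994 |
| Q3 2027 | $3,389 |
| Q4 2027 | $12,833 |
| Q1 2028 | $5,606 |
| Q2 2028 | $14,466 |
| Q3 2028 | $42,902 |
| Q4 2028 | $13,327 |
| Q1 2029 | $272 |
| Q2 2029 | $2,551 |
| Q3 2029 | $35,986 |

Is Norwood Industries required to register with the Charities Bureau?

Yes

Q1 2027–Q2 2028: $35,589 + $18,994 + $3,389 + $12,833 + $5,606 + $14,466 = $90,877 (under)
Q2 2027–Q3 2028: $18,994 + $3,389 + $12,833 + $5,606 + $14,466 + $42,902 = $98,190 (under)
Q3 2027–Q4 2028: $3,389 + $12,833 + $5,606 + $14,466 + $42,902 + $13,327 = $92,523 (under)
Q4 2027–Q1 2029: $12,833 + $5,606 + $14,466 + $42,902 + $13,327 + $272 = $89,406 (under)
Q1 2028–Q2 2029: $5,606 + $14,466 + $42,902 + $13,327 + $272 + $2,551 = $79,124 (under)
Q2 2028–Q3 2029: $14,466 + $42,902 + $13,327 + $272 + $2,551 + $35,986 = $109,504 (over)
At least one window exceeds $98,600.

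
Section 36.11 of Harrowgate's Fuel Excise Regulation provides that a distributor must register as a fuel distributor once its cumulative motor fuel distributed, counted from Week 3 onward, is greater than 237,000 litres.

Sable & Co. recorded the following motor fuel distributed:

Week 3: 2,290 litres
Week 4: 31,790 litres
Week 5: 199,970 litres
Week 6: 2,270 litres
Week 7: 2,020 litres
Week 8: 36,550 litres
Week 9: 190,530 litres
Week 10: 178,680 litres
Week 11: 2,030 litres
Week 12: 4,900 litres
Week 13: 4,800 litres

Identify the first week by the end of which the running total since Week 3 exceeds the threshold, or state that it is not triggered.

Through Week 3: 2,290 litres
Through Week 4: 34,080 litres
Through Week 5: 234,050 litres
Through Week 6: 236,320 litres
Through Week 7: 238,340 litres ← exceeds threshold

Week 7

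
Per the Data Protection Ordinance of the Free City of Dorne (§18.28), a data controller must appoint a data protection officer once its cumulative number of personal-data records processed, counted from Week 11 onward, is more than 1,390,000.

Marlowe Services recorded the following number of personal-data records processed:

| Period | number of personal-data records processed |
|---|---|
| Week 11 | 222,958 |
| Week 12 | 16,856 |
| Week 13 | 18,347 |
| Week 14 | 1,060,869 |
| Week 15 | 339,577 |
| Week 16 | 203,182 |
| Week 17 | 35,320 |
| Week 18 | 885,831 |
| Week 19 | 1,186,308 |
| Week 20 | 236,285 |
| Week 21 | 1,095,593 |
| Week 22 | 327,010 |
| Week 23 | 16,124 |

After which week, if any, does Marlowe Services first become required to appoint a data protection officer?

Through Week 11: 222,958
Through Week 12: 239,814
Through Week 13: 258,161
Through Week 14: 1,319,030
Through Week 15: 1,658,607 ← exceeds threshold

Week 15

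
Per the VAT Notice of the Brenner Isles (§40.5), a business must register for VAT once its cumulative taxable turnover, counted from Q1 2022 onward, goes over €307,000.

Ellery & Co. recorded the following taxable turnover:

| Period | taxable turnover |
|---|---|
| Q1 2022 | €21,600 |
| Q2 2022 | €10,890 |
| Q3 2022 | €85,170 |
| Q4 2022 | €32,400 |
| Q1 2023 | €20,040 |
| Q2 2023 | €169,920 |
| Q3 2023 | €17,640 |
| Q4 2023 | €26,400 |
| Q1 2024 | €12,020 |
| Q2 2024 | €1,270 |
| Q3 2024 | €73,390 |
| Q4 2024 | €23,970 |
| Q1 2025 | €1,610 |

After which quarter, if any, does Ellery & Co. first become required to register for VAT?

Through Q1 2022: €21,600
Through Q2 2022: €32,490
Through Q3 2022: €117,660
Through Q4 2022: €150,060
Through Q1 2023: €170,100
Through Q2 2023: €340,020 ← exceeds threshold

Q2 2023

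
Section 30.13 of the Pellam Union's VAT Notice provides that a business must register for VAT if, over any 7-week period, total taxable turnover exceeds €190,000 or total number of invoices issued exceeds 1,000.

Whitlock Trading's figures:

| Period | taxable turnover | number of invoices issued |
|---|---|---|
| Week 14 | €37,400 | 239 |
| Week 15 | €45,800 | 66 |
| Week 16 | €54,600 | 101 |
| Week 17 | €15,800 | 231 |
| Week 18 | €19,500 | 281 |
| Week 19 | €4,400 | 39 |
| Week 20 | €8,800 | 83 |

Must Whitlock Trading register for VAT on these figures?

Total taxable turnover: €37,400 + €45,800 + €54,600 + €15,800 + €19,500 + €4,400 + €8,800 = €186,300 (≤ €190,000).
Total number of invoices issued: 239 + 66 + 101 + 231 + 281 + 39 + 83 = 1,040 (> 1,000).
The test is 'or': at least one threshold is exceeded.

Yes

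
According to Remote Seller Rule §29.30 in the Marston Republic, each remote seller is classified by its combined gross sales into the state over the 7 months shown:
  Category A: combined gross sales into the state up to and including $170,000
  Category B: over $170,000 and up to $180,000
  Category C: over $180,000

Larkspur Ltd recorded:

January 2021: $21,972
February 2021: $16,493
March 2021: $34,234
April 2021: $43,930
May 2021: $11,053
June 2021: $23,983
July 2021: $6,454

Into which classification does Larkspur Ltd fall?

Category A

Combined gross sales into the state: $21,972 + $16,493 + $34,234 + $43,930 + $11,053 + $23,983 + $6,454 = $158,119.
$158,119 ≤ $170,000, so Category A applies.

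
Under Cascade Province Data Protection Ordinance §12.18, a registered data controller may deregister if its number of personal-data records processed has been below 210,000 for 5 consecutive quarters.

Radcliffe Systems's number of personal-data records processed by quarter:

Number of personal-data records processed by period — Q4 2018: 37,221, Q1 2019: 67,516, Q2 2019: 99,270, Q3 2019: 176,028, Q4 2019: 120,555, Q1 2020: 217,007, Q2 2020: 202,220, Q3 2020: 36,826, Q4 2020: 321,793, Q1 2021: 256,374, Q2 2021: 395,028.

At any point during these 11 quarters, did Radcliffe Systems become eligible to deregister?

Quarters below 210,000: Q4 2018, Q1 2019, Q2 2019, Q3 2019, Q4 2019, Q2 2020, Q3 2020.
Longest run of consecutive quarters below the threshold: 5.
5 ≥ 5, so Radcliffe Systems became eligible.

Yes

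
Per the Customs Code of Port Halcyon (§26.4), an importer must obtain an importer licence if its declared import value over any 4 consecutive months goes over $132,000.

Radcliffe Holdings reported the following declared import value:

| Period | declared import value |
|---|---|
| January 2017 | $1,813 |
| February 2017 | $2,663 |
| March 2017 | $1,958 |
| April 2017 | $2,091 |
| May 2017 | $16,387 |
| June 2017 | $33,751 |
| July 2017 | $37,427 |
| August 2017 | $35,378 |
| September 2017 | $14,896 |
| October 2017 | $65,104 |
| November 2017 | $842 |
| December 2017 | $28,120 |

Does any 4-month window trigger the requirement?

January 2017–April 2017: $1,813 + $2,663 + $1,958 + $2,091 = $8,525 (under)
February 2017–May 2017: $2,663 + $1,958 + $2,091 + $16,387 = $23,099 (under)
March 2017–June 2017: $1,958 + $2,091 + $16,387 + $33,751 = $54,187 (under)
April 2017–July 2017: $2,091 + $16,387 + $33,751 + $37,427 = $89,656 (under)
May 2017–August 2017: $16,387 + $33,751 + $37,427 + $35,378 = $122,943 (under)
June 2017–September 2017: $33,751 + $37,427 + $35,378 + $14,896 = $121,452 (under)
July 2017–October 2017: $37,427 + $35,378 + $14,896 + $65,104 = $152,805 (over)
August 2017–November 2017: $35,378 + $14,896 + $65,104 + $842 = $116,220 (under)
September 2017–December 2017: $14,896 + $65,104 + $842 + $28,120 = $108,962 (under)
At least one window exceeds $132,000.

Yes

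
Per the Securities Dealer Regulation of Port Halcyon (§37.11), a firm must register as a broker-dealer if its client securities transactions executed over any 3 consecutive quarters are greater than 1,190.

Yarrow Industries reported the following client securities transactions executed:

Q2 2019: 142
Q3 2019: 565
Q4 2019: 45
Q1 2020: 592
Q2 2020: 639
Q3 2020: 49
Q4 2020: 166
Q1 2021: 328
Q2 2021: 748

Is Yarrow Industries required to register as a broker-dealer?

Q2 2019–Q4 2019: 142 + 565 + 45 = 752 (under)
Q3 2019–Q1 2020: 565 + 45 + 592 = 1,202 (over)
Q4 2019–Q2 2020: 45 + 592 + 639 = 1,276 (over)
Q1 2020–Q3 2020: 592 + 639 + 49 = 1,280 (over)
Q2 2020–Q4 2020: 639 + 49 + 166 = 854 (under)
Q3 2020–Q1 2021: 49 + 166 + 328 = 543 (under)
Q4 2020–Q2 2021: 166 + 328 + 748 = 1,242 (over)
At least one window exceeds 1,190.

Yes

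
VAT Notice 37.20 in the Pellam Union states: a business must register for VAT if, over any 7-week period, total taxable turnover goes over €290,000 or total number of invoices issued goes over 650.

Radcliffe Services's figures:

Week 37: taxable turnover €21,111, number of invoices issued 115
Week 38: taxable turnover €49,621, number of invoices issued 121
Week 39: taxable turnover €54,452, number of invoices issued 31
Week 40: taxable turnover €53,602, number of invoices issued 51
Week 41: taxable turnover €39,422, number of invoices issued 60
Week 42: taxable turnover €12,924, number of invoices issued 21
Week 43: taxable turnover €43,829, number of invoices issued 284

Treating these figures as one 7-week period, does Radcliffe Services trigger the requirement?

Total taxable turnover: €21,111 + €49,621 + €54,452 + €53,602 + €39,422 + €12,924 + €43,829 = €274,961 (≤ €290,000).
Total number of invoices issued: 115 + 121 + 31 + 51 + 60 + 21 + 284 = 683 (> 650).
The test is 'or': at least one threshold is exceeded.

Yes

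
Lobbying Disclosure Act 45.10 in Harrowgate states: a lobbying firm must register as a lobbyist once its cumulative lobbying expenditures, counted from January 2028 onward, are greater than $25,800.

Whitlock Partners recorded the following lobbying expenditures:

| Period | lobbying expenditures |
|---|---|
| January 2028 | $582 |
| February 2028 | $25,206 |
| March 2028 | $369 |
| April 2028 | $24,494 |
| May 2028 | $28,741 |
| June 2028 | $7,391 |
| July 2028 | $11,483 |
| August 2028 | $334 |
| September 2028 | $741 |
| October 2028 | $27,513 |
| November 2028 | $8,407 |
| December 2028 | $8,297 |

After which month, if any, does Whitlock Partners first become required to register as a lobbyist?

Through January 2028: $582
Through February 2028: $25,788
Through March 2028: $26,157 ← exceeds threshold

March 2028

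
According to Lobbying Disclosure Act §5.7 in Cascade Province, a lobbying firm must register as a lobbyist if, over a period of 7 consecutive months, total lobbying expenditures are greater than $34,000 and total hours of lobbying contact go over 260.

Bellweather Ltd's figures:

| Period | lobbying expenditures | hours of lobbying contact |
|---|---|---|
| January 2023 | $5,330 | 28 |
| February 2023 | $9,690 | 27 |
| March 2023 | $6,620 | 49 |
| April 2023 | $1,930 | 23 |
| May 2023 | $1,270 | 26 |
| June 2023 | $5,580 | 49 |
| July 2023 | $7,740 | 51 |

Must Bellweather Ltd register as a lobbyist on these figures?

Total lobbying expenditures: $5,330 + $9,690 + $6,620 + $1,930 + $1,270 + $5,580 + $7,740 = $38,160 (> $34,000).
Total hours of lobbying contact: 28 + 27 + 49 + 23 + 26 + 49 + 51 = 253 (≤ 260).
The test is 'and': the rule requires both, and at least one is not exceeded.

No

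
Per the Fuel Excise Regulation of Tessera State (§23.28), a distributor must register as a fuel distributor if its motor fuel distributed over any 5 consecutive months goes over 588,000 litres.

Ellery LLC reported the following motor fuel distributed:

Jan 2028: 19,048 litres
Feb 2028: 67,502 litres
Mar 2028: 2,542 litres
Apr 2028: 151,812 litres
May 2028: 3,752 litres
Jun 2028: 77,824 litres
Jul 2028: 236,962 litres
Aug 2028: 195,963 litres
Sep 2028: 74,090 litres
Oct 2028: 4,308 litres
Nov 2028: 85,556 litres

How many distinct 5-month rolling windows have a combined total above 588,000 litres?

Jan 2028–May 2028: 19,048 litres + 67,502 litres + 2,542 litres + 151,812 litres + 3,752 litres = 244,656 litres (under)
Feb 2028–Jun 2028: 67,502 litres + 2,542 litres + 151,812 litres + 3,752 litres + 77,824 litres = 303,432 litres (under)
Mar 2028–Jul 2028: 2,542 litres + 151,812 litres + 3,752 litres + 77,824 litres + 236,962 litres = 472,892 litres (under)
Apr 2028–Aug 2028: 151,812 litres + 3,752 litres + 77,824 litres + 236,962 litres + 195,963 litres = 666,313 litres (over)
May 2028–Sep 2028: 3,752 litres + 77,824 litres + 236,962 litres + 195,963 litres + 74,090 litres = 588,591 litres (over)
Jun 2028–Oct 2028: 77,824 litres + 236,962 litres + 195,963 litres + 74,090 litres + 4,308 litres = 589,147 litres (over)
Jul 2028–Nov 2028: 236,962 litres + 195,963 litres + 74,090 litres + 4,308 litres + 85,556 litres = 596,879 litres (over)
4 windows exceed the threshold.

4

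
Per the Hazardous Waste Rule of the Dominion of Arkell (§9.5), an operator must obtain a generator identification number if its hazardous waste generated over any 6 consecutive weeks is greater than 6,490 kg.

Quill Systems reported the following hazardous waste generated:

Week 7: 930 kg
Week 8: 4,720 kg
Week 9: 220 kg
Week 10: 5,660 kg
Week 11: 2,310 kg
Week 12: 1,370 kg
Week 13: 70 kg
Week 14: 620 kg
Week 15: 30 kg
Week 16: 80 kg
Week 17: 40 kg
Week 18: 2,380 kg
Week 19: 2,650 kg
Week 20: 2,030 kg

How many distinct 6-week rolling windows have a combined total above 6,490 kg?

Week 7–Week 12: 930 kg + 4,720 kg + 220 kg + 5,660 kg + 2,310 kg + 1,370 kg = 15,210 kg (over)
Week 8–Week 13: 4,720 kg + 220 kg + 5,660 kg + 2,310 kg + 1,370 kg + 70 kg = 14,350 kg (over)
Week 9–Week 14: 220 kg + 5,660 kg + 2,310 kg + 1,370 kg + 70 kg + 620 kg = 10,250 kg (over)
Week 10–Week 15: 5,660 kg + 2,310 kg + 1,370 kg + 70 kg + 620 kg + 30 kg = 10,060 kg (over)
Week 11–Week 16: 2,310 kg + 1,370 kg + 70 kg + 620 kg + 30 kg + 80 kg = 4,480 kg (under)
Week 12–Week 17: 1,370 kg + 70 kg + 620 kg + 30 kg + 80 kg + 40 kg = 2,210 kg (under)
Week 13–Week 18: 70 kg + 620 kg + 30 kg + 80 kg + 40 kg + 2,380 kg = 3,220 kg (under)
Week 14–Week 19: 620 kg + 30 kg + 80 kg + 40 kg + 2,380 kg + 2,650 kg = 5,800 kg (under)
Week 15–Week 20: 30 kg + 80 kg + 40 kg + 2,380 kg + 2,650 kg + 2,030 kg = 7,210 kg (over)
5 windows exceed the threshold.

5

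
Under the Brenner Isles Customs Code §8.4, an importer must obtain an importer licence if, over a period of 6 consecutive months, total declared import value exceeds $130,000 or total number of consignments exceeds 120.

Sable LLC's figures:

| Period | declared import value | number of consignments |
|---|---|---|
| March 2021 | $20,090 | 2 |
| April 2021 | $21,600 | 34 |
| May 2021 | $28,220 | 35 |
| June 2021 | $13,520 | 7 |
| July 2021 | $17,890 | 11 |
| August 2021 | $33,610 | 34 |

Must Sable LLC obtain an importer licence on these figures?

Yes

Total declared import value: $20,090 + $21,600 + $28,220 + $13,520 + $17,890 + $33,610 = $134,930 (> $130,000).
Total number of consignments: 2 + 34 + 35 + 7 + 11 + 34 = 123 (> 120).
The test is 'or': at least one threshold is exceeded.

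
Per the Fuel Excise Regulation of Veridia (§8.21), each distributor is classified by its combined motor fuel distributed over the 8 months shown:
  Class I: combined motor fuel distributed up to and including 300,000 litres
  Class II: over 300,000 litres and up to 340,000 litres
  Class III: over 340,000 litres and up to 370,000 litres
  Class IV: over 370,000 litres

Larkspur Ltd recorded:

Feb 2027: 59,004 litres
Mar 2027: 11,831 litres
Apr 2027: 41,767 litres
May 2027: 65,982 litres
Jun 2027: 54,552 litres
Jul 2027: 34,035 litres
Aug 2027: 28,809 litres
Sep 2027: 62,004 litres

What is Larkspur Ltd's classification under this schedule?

Class III

Combined motor fuel distributed: 59,004 litres + 11,831 litres + 41,767 litres + 65,982 litres + 54,552 litres + 34,035 litres + 28,809 litres + 62,004 litres = 357,984 litres.
340,000 litres < 357,984 litres ≤ 370,000 litres, so Class III applies.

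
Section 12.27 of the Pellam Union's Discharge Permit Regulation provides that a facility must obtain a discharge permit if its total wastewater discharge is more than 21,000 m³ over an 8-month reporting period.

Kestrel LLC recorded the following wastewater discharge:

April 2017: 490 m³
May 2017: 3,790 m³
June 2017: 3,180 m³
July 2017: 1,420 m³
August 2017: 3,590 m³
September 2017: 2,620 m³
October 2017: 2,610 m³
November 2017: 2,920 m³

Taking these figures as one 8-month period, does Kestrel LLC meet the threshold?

Total wastewater discharge: 490 m³ + 3,790 m³ + 3,180 m³ + 1,420 m³ + 3,590 m³ + 2,620 m³ + 2,610 m³ + 2,920 m³ = 20,620 m³.
20,620 m³ ≤ 21,000 m³, so the threshold is not exceeded.

No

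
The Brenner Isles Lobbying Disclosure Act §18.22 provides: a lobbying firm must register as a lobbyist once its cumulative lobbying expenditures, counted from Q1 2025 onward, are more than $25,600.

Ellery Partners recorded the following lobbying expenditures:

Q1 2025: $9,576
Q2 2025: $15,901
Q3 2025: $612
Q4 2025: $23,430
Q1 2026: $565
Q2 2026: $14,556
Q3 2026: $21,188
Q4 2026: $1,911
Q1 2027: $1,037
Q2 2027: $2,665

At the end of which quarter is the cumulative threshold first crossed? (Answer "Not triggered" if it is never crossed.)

Q3 2025

Through Q1 2025: $9,576
Through Q2 2025: $25,477
Through Q3 2025: $26,089 ← exceeds threshold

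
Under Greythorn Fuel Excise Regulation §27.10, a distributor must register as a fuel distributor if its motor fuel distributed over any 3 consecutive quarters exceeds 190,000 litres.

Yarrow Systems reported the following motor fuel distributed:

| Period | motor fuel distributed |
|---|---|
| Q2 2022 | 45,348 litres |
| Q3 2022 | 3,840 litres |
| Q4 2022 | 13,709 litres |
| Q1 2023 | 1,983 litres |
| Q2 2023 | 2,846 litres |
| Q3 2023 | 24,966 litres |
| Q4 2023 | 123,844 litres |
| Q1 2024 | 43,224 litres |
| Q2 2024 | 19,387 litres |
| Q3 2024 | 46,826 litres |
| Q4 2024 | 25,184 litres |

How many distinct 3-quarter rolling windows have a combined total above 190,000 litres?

1

Q2 2022–Q4 2022: 45,348 litres + 3,840 litres + 13,709 litres = 62,897 litres (under)
Q3 2022–Q1 2023: 3,840 litres + 13,709 litres + 1,983 litres = 19,532 litres (under)
Q4 2022–Q2 2023: 13,709 litres + 1,983 litres + 2,846 litres = 18,538 litres (under)
Q1 2023–Q3 2023: 1,983 litres + 2,846 litres + 24,966 litres = 29,795 litres (under)
Q2 2023–Q4 2023: 2,846 litres + 24,966 litres + 123,844 litres = 151,656 litres (under)
Q3 2023–Q1 2024: 24,966 litres + 123,844 litres + 43,224 litres = 192,034 litres (over)
Q4 2023–Q2 2024: 123,844 litres + 43,224 litres + 19,387 litres = 186,455 litres (under)
Q1 2024–Q3 2024: 43,224 litres + 19,387 litres + 46,826 litres = 109,437 litres (under)
Q2 2024–Q4 2024: 19,387 litres + 46,826 litres + 25,184 litres = 91,397 litres (under)
1 window exceeds the threshold.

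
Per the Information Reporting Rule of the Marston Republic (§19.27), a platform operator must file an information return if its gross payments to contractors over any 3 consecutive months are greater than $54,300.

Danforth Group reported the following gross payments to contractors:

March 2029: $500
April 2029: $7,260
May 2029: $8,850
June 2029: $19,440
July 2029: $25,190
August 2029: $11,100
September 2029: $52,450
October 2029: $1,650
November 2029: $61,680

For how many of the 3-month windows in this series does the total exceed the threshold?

March 2029–May 2029: $500 + $7,260 + $8,850 = $16,610 (under)
April 2029–June 2029: $7,260 + $8,850 + $19,440 = $35,550 (under)
May 2029–July 2029: $8,850 + $19,440 + $25,190 = $53,480 (under)
June 2029–August 2029: $19,440 + $25,190 + $11,100 = $55,730 (over)
July 2029–September 2029: $25,190 + $11,100 + $52,450 = $88,740 (over)
August 2029–October 2029: $11,100 + $52,450 + $1,650 = $65,200 (over)
September 2029–November 2029: $52,450 + $1,650 + $61,680 = $115,780 (over)
4 windows exceed the threshold.

4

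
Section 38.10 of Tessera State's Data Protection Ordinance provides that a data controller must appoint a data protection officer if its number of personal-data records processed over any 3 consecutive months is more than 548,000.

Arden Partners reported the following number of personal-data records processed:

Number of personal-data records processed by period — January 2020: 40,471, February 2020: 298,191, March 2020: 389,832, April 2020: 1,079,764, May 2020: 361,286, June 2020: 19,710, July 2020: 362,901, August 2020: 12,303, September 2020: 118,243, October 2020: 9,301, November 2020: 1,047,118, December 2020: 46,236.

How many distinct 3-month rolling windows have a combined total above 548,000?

7

January 2020–March 2020: 40,471 + 298,191 + 389,832 = 728,494 (over)
February 2020–April 2020: 298,191 + 389,832 + 1,079,764 = 1,767,787 (over)
March 2020–May 2020: 389,832 + 1,079,764 + 361,286 = 1,830,882 (over)
April 2020–June 2020: 1,079,764 + 361,286 + 19,710 = 1,460,760 (over)
May 2020–July 2020: 361,286 + 19,710 + 362,901 = 743,897 (over)
June 2020–August 2020: 19,710 + 362,901 + 12,303 = 394,914 (under)
July 2020–September 2020: 362,901 + 12,303 + 118,243 = 493,447 (under)
August 2020–October 2020: 12,303 + 118,243 + 9,301 = 139,847 (under)
September 2020–November 2020: 118,243 + 9,301 + 1,047,118 = 1,174,662 (over)
October 2020–December 2020: 9,301 + 1,047,118 + 46,236 = 1,102,655 (over)
7 windows exceed the threshold.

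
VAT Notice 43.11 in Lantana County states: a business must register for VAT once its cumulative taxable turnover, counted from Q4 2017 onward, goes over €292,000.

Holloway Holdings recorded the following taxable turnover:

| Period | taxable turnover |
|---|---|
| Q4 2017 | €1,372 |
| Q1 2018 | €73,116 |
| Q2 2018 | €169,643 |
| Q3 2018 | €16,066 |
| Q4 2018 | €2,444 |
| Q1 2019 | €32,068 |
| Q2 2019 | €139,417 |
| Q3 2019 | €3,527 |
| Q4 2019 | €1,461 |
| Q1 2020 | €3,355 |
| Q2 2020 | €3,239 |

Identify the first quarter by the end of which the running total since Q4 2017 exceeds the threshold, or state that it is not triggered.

Through Q4 2017: €1,372
Through Q1 2018: €74,488
Through Q2 2018: €244,131
Through Q3 2018: €260,197
Through Q4 2018: €262,641
Through Q1 2019: €294,709 ← exceeds threshold

Q1 2019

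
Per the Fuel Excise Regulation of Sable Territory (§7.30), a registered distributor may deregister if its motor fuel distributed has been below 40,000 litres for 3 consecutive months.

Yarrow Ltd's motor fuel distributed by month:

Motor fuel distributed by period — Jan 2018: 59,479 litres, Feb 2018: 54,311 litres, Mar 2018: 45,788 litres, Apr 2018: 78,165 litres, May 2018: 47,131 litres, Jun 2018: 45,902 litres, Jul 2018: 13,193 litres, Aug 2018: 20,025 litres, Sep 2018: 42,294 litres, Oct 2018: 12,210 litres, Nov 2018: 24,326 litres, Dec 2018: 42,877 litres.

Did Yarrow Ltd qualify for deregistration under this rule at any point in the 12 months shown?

No

Months below 40,000 litres: Jul 2018, Aug 2018, Oct 2018, Nov 2018.
Longest run of consecutive months below the threshold: 2.
2 < 3, so Yarrow Ltd never became eligible.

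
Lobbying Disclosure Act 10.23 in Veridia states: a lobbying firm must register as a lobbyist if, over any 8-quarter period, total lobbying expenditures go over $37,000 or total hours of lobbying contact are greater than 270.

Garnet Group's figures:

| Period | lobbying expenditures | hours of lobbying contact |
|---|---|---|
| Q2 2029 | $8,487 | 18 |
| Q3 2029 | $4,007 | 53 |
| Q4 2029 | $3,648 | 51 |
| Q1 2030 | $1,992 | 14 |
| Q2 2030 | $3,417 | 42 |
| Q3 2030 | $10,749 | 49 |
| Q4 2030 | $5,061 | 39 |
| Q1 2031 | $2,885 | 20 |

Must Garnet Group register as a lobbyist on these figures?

Yes

Total lobbying expenditures: $8,487 + $4,007 + $3,648 + $1,992 + $3,417 + $10,749 + $5,061 + $2,885 = $40,246 (> $37,000).
Total hours of lobbying contact: 18 + 53 + 51 + 14 + 42 + 49 + 39 + 20 = 286 (> 270).
The test is 'or': at least one threshold is exceeded.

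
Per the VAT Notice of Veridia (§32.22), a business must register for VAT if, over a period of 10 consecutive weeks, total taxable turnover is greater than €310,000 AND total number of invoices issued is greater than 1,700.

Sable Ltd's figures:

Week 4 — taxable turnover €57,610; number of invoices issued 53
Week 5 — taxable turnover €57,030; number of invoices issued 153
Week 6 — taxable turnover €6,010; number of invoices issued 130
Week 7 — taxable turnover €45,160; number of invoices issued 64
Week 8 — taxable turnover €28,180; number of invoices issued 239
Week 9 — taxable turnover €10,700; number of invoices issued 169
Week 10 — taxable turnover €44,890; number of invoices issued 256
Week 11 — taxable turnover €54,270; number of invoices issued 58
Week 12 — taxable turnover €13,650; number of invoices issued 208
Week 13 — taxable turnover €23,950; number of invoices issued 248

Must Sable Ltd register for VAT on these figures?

Total taxable turnover: €57,610 + €57,030 + €6,010 + €45,160 + €28,180 + €10,700 + €44,890 + €54,270 + €13,650 + €23,950 = €341,450 (> €310,000).
Total number of invoices issued: 53 + 153 + 130 + 64 + 239 + 169 + 256 + 58 + 208 + 248 = 1,578 (≤ 1,700).
The test is 'and': the rule requires both, and at least one is not exceeded.

No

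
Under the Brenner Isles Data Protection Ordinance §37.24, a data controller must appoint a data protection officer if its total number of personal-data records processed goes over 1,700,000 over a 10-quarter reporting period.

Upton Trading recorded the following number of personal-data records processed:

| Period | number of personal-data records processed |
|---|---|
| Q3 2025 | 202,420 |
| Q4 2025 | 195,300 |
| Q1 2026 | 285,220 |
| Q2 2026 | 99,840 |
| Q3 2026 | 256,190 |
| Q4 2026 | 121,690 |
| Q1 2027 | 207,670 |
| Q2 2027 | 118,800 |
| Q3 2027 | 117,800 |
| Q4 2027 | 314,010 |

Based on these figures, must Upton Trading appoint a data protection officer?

Yes

Total number of personal-data records processed: 202,420 + 195,300 + 285,220 + 99,840 + 256,190 + 121,690 + 207,670 + 118,800 + 117,800 + 314,010 = 1,918,940.
1,918,940 > 1,700,000, so the threshold is exceeded.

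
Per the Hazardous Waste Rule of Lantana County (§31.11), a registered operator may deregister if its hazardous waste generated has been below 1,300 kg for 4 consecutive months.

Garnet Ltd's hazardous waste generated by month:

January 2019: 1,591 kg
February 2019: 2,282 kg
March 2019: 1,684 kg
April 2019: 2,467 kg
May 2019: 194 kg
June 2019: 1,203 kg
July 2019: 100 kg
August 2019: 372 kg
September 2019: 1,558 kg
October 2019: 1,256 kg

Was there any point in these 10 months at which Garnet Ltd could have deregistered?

Yes

Months below 1,300 kg: May 2019, June 2019, July 2019, August 2019, October 2019.
Longest run of consecutive months below the threshold: 4.
4 ≥ 4, so Garnet Ltd became eligible.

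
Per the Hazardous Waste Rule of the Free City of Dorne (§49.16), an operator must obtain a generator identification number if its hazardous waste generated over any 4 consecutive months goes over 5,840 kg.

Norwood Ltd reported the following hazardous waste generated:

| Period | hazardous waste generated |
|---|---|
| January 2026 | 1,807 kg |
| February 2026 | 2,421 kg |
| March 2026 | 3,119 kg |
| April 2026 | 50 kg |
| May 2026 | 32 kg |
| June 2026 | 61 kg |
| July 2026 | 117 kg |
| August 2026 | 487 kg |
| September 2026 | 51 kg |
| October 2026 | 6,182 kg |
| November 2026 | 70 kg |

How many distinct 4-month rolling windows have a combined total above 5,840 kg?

January 2026–April 2026: 1,807 kg + 2,421 kg + 3,119 kg + 50 kg = 7,397 kg (over)
February 2026–May 2026: 2,421 kg + 3,119 kg + 50 kg + 32 kg = 5,622 kg (under)
March 2026–June 2026: 3,119 kg + 50 kg + 32 kg + 61 kg = 3,262 kg (under)
April 2026–July 2026: 50 kg + 32 kg + 61 kg + 117 kg = 260 kg (under)
May 2026–August 2026: 32 kg + 61 kg + 117 kg + 487 kg = 697 kg (under)
June 2026–September 2026: 61 kg + 117 kg + 487 kg + 51 kg = 716 kg (under)
July 2026–October 2026: 117 kg + 487 kg + 51 kg + 6,182 kg = 6,837 kg (over)
August 2026–November 2026: 487 kg + 51 kg + 6,182 kg + 70 kg = 6,790 kg (over)
3 windows exceed the threshold.

3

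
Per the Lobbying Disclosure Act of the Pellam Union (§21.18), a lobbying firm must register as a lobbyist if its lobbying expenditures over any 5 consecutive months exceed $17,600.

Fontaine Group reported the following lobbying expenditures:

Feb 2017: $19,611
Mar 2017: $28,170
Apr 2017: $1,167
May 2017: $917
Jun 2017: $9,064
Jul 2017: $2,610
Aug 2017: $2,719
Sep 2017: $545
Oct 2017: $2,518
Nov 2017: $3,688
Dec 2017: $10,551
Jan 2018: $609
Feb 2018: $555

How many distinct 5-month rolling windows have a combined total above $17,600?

5

Feb 2017–Jun 2017: $19,611 + $28,170 + $1,167 + $917 + $9,064 = $58,929 (over)
Mar 2017–Jul 2017: $28,170 + $1,167 + $917 + $9,064 + $2,610 = $41,928 (over)
Apr 2017–Aug 2017: $1,167 + $917 + $9,064 + $2,610 + $2,719 = $16,477 (under)
May 2017–Sep 2017: $917 + $9,064 + $2,610 + $2,719 + $545 = $15,855 (under)
Jun 2017–Oct 2017: $9,064 + $2,610 + $2,719 + $545 + $2,518 = $17,456 (under)
Jul 2017–Nov 2017: $2,610 + $2,719 + $545 + $2,518 + $3,688 = $12,080 (under)
Aug 2017–Dec 2017: $2,719 + $545 + $2,518 + $3,688 + $10,551 = $20,021 (over)
Sep 2017–Jan 2018: $545 + $2,518 + $3,688 + $10,551 + $609 = $17,911 (over)
Oct 2017–Feb 2018: $2,518 + $3,688 + $10,551 + $609 + $555 = $17,921 (over)
5 windows exceed the threshold.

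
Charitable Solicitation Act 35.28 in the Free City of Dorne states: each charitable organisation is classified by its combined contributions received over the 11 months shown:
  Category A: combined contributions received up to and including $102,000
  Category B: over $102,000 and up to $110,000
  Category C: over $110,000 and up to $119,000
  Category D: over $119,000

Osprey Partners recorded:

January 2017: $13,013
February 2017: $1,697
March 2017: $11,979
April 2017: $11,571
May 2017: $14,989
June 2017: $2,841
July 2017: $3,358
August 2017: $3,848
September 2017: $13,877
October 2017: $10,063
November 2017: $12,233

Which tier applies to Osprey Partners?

Category A

Combined contributions received: $13,013 + $1,697 + $11,979 + $11,571 + $14,989 + $2,841 + $3,358 + $3,848 + $13,877 + $10,063 + $12,233 = $99,469.
$99,469 ≤ $102,000, so Category A applies.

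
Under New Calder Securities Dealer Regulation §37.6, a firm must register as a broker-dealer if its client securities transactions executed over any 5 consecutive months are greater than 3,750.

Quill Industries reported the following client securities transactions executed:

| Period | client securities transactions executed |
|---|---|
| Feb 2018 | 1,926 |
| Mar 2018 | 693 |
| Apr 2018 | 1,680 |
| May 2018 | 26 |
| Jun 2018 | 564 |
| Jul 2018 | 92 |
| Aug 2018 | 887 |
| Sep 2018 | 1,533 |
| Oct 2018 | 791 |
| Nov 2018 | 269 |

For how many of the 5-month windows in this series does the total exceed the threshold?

Feb 2018–Jun 2018: 1,926 + 693 + 1,680 + 26 + 564 = 4,889 (over)
Mar 2018–Jul 2018: 693 + 1,680 + 26 + 564 + 92 = 3,055 (under)
Apr 2018–Aug 2018: 1,680 + 26 + 564 + 92 + 887 = 3,249 (under)
May 2018–Sep 2018: 26 + 564 + 92 + 887 + 1,533 = 3,102 (under)
Jun 2018–Oct 2018: 564 + 92 + 887 + 1,533 + 791 = 3,867 (over)
Jul 2018–Nov 2018: 92 + 887 + 1,533 + 791 + 269 = 3,572 (under)
2 windows exceed the threshold.

2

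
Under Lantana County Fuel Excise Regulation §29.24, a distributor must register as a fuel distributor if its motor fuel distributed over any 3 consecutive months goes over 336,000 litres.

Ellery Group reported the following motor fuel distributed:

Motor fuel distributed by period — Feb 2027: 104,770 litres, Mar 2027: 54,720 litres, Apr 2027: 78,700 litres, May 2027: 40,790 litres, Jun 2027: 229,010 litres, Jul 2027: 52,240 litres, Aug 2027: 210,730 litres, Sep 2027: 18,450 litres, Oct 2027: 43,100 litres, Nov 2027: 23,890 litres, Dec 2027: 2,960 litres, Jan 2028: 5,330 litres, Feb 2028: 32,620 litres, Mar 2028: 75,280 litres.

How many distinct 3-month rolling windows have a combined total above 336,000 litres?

Feb 2027–Apr 2027: 104,770 litres + 54,720 litres + 78,700 litres = 238,190 litres (under)
Mar 2027–May 2027: 54,720 litres + 78,700 litres + 40,790 litres = 174,210 litres (under)
Apr 2027–Jun 2027: 78,700 litres + 40,790 litres + 229,010 litres = 348,500 litres (over)
May 2027–Jul 2027: 40,790 litres + 229,010 litres + 52,240 litres = 322,040 litres (under)
Jun 2027–Aug 2027: 229,010 litres + 52,240 litres + 210,730 litres = 491,980 litres (over)
Jul 2027–Sep 2027: 52,240 litres + 210,730 litres + 18,450 litres = 281,420 litres (under)
Aug 2027–Oct 2027: 210,730 litres + 18,450 litres + 43,100 litres = 272,280 litres (under)
Sep 2027–Nov 2027: 18,450 litres + 43,100 litres + 23,890 litres = 85,440 litres (under)
Oct 2027–Dec 2027: 43,100 litres + 23,890 litres + 2,960 litres = 69,950 litres (under)
Nov 2027–Jan 2028: 23,890 litres + 2,960 litres + 5,330 litres = 32,180 litres (under)
Dec 2027–Feb 2028: 2,960 litres + 5,330 litres + 32,620 litres = 40,910 litres (under)
Jan 2028–Mar 2028: 5,330 litres + 32,620 litres + 75,280 litres = 113,230 litres (under)
2 windows exceed the threshold.

2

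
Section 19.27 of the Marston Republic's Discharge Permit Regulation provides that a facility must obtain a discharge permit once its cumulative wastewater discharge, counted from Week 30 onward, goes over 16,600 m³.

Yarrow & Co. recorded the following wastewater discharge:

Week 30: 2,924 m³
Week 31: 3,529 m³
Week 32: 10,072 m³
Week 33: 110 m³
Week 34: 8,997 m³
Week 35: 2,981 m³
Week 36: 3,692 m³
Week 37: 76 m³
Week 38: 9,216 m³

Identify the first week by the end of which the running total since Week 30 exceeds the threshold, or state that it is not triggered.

Week 33

Through Week 30: 2,924 m³
Through Week 31: 6,453 m³
Through Week 32: 16,525 m³
Through Week 33: 16,635 m³ ← exceeds threshold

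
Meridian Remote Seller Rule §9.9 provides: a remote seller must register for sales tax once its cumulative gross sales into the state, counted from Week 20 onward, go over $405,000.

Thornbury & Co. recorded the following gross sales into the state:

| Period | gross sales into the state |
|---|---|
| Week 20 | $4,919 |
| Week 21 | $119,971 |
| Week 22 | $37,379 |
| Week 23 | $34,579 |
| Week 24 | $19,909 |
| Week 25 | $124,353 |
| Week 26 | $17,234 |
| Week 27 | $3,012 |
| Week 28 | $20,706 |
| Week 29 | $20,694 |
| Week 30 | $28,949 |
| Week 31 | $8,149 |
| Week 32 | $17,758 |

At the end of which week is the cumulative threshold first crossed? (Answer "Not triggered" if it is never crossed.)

Week 30

Through Week 20: $4,919
Through Week 21: $124,890
Through Week 22: $162,269
Through Week 23: $196,848
Through Week 24: $216,757
Through Week 25: $341,110
Through Week 26: $358,344
Through Week 27: $361,356
Through Week 28: $382,062
Through Week 29: $402,756
Through Week 30: $431,705 ← exceeds threshold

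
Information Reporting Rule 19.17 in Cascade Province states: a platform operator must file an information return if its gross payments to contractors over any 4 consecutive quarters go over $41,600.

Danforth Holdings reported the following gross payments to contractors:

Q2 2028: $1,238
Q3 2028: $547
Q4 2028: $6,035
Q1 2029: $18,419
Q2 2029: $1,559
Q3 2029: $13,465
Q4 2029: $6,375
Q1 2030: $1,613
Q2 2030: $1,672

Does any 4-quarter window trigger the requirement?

No

Q2 2028–Q1 2029: $1,238 + $547 + $6,035 + $18,419 = $26,239 (under)
Q3 2028–Q2 2029: $547 + $6,035 + $18,419 + $1,559 = $26,560 (under)
Q4 2028–Q3 2029: $6,035 + $18,419 + $1,559 + $13,465 = $39,478 (under)
Q1 2029–Q4 2029: $18,419 + $1,559 + $13,465 + $6,375 = $39,818 (under)
Q2 2029–Q1 2030: $1,559 + $13,465 + $6,375 + $1,613 = $23,012 (under)
Q3 2029–Q2 2030: $13,465 + $6,375 + $1,613 + $1,672 = $23,125 (under)
No window exceeds $41,600.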